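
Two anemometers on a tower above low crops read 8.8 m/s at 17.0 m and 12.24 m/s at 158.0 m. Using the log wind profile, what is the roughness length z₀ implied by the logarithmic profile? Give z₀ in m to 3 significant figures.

Log law: V(z) ∝ ln(z/z₀). With r = V₁/V₂ = 8.8/12.24 = 0.71895,
r · ln(z₂/z₀) = ln(z₁/z₀) ⇒ ln z₀ = (ln z₁ − r·ln z₂)/(1 − r)
ln z₀ = (2.83321 − 0.71895×5.06260) / 0.28105 = -2.8699
z₀ = exp(-2.8699) = 0.05671 m

z₀ ≈ 0.0567 m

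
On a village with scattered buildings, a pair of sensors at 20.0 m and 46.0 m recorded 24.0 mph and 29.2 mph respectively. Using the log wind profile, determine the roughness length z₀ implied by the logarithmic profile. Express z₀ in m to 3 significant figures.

z₀ ≈ 0.428 m

Log law: V(z) ∝ ln(z/z₀). With r = V₁/V₂ = 24.0/29.2 = 0.82192,
r · ln(z₂/z₀) = ln(z₁/z₀) ⇒ ln z₀ = (ln z₁ − r·ln z₂)/(1 − r)
ln z₀ = (2.99573 − 0.82192×3.82864) / 0.17808 = -0.8485
z₀ = exp(-0.8485) = 0.4281 m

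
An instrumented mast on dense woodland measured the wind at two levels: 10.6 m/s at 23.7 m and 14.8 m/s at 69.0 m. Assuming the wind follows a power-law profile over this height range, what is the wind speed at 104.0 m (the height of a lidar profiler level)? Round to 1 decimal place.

16.8 m/s

First find α: α = ln(V₂/V₁)/ln(z₂/z₁) = ln(14.8/10.6)/ln(69.0/23.7) = 0.33377/1.06863 = 0.3123
Extrapolate from 69.0 m to 104.0 m: V₃ = 14.8 × (104.0/69.0)^0.3123 = 14.8 × 1.1367 = 16.8235 m/s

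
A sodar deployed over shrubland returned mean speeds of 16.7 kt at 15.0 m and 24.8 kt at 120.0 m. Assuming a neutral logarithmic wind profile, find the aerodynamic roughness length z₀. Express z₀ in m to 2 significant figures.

Log law: V(z) ∝ ln(z/z₀). With r = V₁/V₂ = 16.7/24.8 = 0.67339,
r · ln(z₂/z₀) = ln(z₁/z₀) ⇒ ln z₀ = (ln z₁ − r·ln z₂)/(1 − r)
ln z₀ = (2.70805 − 0.67339×4.78749) / 0.32661 = -1.5792
z₀ = exp(-1.5792) = 0.2061 m

z₀ ≈ 0.21 m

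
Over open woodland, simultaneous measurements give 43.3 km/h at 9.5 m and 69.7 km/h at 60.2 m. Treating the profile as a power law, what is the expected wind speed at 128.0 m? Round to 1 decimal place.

84.7 km/h

First find α: α = ln(V₂/V₁)/ln(z₂/z₁) = ln(69.7/43.3)/ln(60.2/9.5) = 0.47605/1.84638 = 0.2578
Extrapolate from 60.2 m to 128.0 m: V₃ = 69.7 × (128.0/60.2)^0.2578 = 69.7 × 1.2147 = 84.6643 km/h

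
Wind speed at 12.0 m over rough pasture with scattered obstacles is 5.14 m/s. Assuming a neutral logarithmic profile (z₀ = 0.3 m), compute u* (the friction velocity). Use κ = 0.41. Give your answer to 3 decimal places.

Log law: V(z) = (u*/κ) · ln(z/z₀) ⇒ u* = κ · V / ln(z/z₀)
u* = 0.41 × 5.14 / ln(12.0/0.3) = 0.41 × 5.14 / 3.6889
   = 2.1074 / 3.6889 = 0.5713 m/s

u* ≈ 0.571 m/s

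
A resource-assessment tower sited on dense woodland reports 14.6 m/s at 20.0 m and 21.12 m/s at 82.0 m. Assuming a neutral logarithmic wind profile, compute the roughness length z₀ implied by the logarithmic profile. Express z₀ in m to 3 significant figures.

z₀ ≈ 0.849 m

Log law: V(z) ∝ ln(z/z₀). With r = V₁/V₂ = 14.6/21.12 = 0.69129,
r · ln(z₂/z₀) = ln(z₁/z₀) ⇒ ln z₀ = (ln z₁ − r·ln z₂)/(1 − r)
ln z₀ = (2.99573 − 0.69129×4.40672) / 0.30871 = -0.1638
z₀ = exp(-0.1638) = 0.8489 m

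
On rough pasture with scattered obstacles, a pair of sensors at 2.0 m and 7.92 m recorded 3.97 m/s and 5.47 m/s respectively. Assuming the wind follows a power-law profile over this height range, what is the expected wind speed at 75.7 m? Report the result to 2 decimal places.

First find α: α = ln(V₂/V₁)/ln(z₂/z₁) = ln(5.47/3.97)/ln(7.92/2.0) = 0.32051/1.37624 = 0.2329
Extrapolate from 7.92 m to 75.7 m: V₃ = 5.47 × (75.7/7.92)^0.2329 = 5.47 × 1.6917 = 9.2535 m/s

9.25 m/s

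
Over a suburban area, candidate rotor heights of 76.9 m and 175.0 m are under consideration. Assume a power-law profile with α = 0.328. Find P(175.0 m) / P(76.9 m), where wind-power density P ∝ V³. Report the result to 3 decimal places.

Speed ratio: V_B/V_A = (z_B/z_A)^α = (175.0/76.9)^0.328 = (2.2757)^0.328 = 1.30958
Power-density ratio: P_B/P_A = (V_B/V_A)³ = (1.30958)³ = 2.24594

2.246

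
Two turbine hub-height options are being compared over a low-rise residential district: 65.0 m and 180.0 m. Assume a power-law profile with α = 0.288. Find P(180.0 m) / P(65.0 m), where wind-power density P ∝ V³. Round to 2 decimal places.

Speed ratio: V_B/V_A = (z_B/z_A)^α = (180.0/65.0)^0.288 = (2.7692)^0.288 = 1.34091
Power-density ratio: P_B/P_A = (V_B/V_A)³ = (1.34091)³ = 2.41101

2.41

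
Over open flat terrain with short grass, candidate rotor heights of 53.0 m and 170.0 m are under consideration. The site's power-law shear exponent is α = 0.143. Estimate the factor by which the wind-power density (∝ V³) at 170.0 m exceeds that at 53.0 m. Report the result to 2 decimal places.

Speed ratio: V_B/V_A = (z_B/z_A)^α = (170.0/53.0)^0.143 = (3.2075)^0.143 = 1.18136
Power-density ratio: P_B/P_A = (V_B/V_A)³ = (1.18136)³ = 1.64873

1.65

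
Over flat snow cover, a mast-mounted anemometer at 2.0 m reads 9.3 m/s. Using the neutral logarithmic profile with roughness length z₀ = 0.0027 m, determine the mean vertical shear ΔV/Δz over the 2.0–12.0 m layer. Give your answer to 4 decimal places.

Log law: V₂ = V₁ · ln(z₂/z₀)/ln(z₁/z₀) = 9.3 × 8.3994/6.6077 = 11.8218 m/s
ΔV/Δz = (11.8218 − 9.3)/(12.0 − 2.0) = 2.5218/10.0000 = 0.25218 m/s/m

0.2522 m/s/m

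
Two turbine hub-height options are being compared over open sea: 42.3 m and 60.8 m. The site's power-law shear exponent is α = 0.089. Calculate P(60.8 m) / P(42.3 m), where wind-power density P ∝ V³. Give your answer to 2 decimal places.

1.10

Speed ratio: V_B/V_A = (z_B/z_A)^α = (60.8/42.3)^0.089 = (1.4374)^0.089 = 1.03282
Power-density ratio: P_B/P_A = (V_B/V_A)³ = (1.03282)³ = 1.10172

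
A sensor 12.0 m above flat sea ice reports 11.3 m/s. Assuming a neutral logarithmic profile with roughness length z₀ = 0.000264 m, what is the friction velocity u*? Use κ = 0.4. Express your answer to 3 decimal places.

Log law: V(z) = (u*/κ) · ln(z/z₀) ⇒ u* = κ · V / ln(z/z₀)
u* = 0.4 × 11.3 / ln(12.0/0.000264) = 0.4 × 11.3 / 10.7245
   = 4.5200 / 10.7245 = 0.4215 m/s

u* ≈ 0.421 m/s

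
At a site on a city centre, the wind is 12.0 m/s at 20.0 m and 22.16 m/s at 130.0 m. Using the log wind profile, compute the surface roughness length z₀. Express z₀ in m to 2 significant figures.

Log law: V(z) ∝ ln(z/z₀). With r = V₁/V₂ = 12.0/22.16 = 0.54152,
r · ln(z₂/z₀) = ln(z₁/z₀) ⇒ ln z₀ = (ln z₁ − r·ln z₂)/(1 − r)
ln z₀ = (2.99573 − 0.54152×4.86753) / 0.45848 = 0.7849
z₀ = exp(0.7849) = 2.192 m

z₀ ≈ 2.2 m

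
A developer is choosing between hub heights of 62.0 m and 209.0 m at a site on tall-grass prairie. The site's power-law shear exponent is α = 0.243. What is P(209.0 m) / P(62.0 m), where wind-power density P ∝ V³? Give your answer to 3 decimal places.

Speed ratio: V_B/V_A = (z_B/z_A)^α = (209.0/62.0)^0.243 = (3.3710)^0.243 = 1.34352
Power-density ratio: P_B/P_A = (V_B/V_A)³ = (1.34352)³ = 2.42512

2.425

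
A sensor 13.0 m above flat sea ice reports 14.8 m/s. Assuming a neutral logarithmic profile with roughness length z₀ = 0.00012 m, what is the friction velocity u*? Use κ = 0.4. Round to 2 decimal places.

u* ≈ 0.51 m/s

Log law: V(z) = (u*/κ) · ln(z/z₀) ⇒ u* = κ · V / ln(z/z₀)
u* = 0.4 × 14.8 / ln(13.0/0.00012) = 0.4 × 14.8 / 11.5930
   = 5.9200 / 11.5930 = 0.5107 m/s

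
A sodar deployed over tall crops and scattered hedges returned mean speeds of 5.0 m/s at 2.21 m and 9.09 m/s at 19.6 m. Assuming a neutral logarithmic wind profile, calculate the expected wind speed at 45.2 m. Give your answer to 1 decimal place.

Log law: V ∝ ln(z/z₀). From the pair, with r = V₁/V₂ = 0.55006,
ln z₀ = (ln z₁ − r·ln z₂)/(1 − r) = (0.7930 − 0.55006×2.9755)/0.44994 = -1.8751 → z₀ = 0.1533 m
V₃ = V₁ · ln(z₃/z₀)/ln(z₁/z₀) = 5.0 × 5.6862/2.6681 = 10.6558 m/s

10.7 m/s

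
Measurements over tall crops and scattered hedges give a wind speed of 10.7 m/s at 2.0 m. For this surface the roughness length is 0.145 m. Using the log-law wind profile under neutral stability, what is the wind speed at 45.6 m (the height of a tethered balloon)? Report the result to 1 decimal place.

Log law: V(z) ∝ ln(z/z₀), so V₂/V₁ = ln(z₂/z₀) / ln(z₁/z₀).
ln(45.6/0.145) = 5.7509, ln(2.0/0.145) = 2.6242
V₂ = 10.7 × 5.7509/2.6242 = 10.7 × 2.1915 = 23.4493 m/s

23.4 m/s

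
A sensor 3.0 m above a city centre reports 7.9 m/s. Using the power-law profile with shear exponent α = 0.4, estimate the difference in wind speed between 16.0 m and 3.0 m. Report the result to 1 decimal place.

7.5 m/s

Power law: V₂ = V₁ · (z₂/z₁)^α = 7.9 × (5.3333)^0.4 = 15.4322 m/s
ΔV = 15.4322 − 7.9 = 7.5322 m/s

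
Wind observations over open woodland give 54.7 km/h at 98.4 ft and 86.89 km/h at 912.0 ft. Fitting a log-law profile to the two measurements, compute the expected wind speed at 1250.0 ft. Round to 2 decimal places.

Log law: V ∝ ln(z/z₀). From the pair, with r = V₁/V₂ = 0.62953,
ln z₀ = (ln z₁ − r·ln z₂)/(1 − r) = (4.5890 − 0.62953×6.8156)/0.37047 = 0.8054 → z₀ = 2.238 ft
V₃ = V₁ · ln(z₃/z₀)/ln(z₁/z₀) = 54.7 × 6.3255/3.7836 = 91.4477 km/h

91.45 km/h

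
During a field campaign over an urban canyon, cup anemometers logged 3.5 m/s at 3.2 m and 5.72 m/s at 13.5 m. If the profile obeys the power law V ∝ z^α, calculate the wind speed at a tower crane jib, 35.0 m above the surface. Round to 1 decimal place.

First find α: α = ln(V₂/V₁)/ln(z₂/z₁) = ln(5.72/3.5)/ln(13.5/3.2) = 0.49121/1.43954 = 0.3412
Extrapolate from 13.5 m to 35.0 m: V₃ = 5.72 × (35.0/13.5)^0.3412 = 5.72 × 1.3841 = 7.9172 m/s

7.9 m/s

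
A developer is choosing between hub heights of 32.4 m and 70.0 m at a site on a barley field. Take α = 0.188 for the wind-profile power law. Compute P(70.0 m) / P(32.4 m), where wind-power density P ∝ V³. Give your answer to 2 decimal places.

Speed ratio: V_B/V_A = (z_B/z_A)^α = (70.0/32.4)^0.188 = (2.1605)^0.188 = 1.15584
Power-density ratio: P_B/P_A = (V_B/V_A)³ = (1.15584)³ = 1.54414

1.54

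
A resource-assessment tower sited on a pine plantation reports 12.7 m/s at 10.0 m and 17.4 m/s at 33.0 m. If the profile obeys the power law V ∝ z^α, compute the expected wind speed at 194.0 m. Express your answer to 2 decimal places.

First find α: α = ln(V₂/V₁)/ln(z₂/z₁) = ln(17.4/12.7)/ln(33.0/10.0) = 0.31487/1.19392 = 0.2637
Extrapolate from 33.0 m to 194.0 m: V₃ = 17.4 × (194.0/33.0)^0.2637 = 17.4 × 1.5954 = 27.7607 m/s

27.76 m/s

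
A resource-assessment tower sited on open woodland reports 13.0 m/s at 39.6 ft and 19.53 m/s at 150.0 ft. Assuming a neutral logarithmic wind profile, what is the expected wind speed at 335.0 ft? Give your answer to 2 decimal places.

23.47 m/s

Log law: V ∝ ln(z/z₀). From the pair, with r = V₁/V₂ = 0.66564,
ln z₀ = (ln z₁ − r·ln z₂)/(1 − r) = (3.6788 − 0.66564×5.0106)/0.33436 = 1.0275 → z₀ = 2.794 ft
V₃ = V₁ · ln(z₃/z₀)/ln(z₁/z₀) = 13.0 × 4.7867/2.6514 = 23.4696 m/s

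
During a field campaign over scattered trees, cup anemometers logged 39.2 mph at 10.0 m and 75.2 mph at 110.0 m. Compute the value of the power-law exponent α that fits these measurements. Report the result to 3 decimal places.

Power law: V₂/V₁ = (z₂/z₁)^α ⇒ α = ln(V₂/V₁) / ln(z₂/z₁)
α = ln(75.2/39.2) / ln(110.0/10.0) = ln(1.9184) / ln(11.0000)
  = 0.65147 / 2.39790 = 0.27169

α ≈ 0.272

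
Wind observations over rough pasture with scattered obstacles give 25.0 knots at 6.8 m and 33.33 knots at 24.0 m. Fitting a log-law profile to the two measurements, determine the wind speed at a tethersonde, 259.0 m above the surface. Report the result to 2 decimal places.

49.04 knots

Log law: V ∝ ln(z/z₀). From the pair, with r = V₁/V₂ = 0.75008,
ln z₀ = (ln z₁ − r·ln z₂)/(1 − r) = (1.9169 − 0.75008×3.1781)/0.24992 = -1.8680 → z₀ = 0.1544 m
V₃ = V₁ · ln(z₃/z₀)/ln(z₁/z₀) = 25.0 × 7.4248/3.7849 = 49.0422 knots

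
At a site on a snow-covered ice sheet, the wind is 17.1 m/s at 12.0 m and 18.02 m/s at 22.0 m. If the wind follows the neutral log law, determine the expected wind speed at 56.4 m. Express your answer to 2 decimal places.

19.45 m/s

Log law: V ∝ ln(z/z₀). From the pair, with r = V₁/V₂ = 0.94895,
ln z₀ = (ln z₁ − r·ln z₂)/(1 − r) = (2.4849 − 0.94895×3.0910)/0.05105 = -8.7813 → z₀ = 0.0001536 m
V₃ = V₁ · ln(z₃/z₀)/ln(z₁/z₀) = 17.1 × 12.8138/11.2662 = 19.4489 m/s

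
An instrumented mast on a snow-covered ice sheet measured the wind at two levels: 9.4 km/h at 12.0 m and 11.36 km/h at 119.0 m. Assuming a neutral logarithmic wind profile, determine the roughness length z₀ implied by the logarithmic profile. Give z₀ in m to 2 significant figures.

Log law: V(z) ∝ ln(z/z₀). With r = V₁/V₂ = 9.4/11.36 = 0.82746,
r · ln(z₂/z₀) = ln(z₁/z₀) ⇒ ln z₀ = (ln z₁ − r·ln z₂)/(1 − r)
ln z₀ = (2.48491 − 0.82746×4.77912) / 0.17254 = -8.5180
z₀ = exp(-8.5180) = 0.0001998 m

z₀ ≈ 0.00020 m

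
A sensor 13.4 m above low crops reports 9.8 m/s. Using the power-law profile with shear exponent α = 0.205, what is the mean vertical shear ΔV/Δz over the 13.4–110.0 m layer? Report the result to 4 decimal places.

Power law: V₂ = V₁ · (z₂/z₁)^α = 9.8 × (8.2090)^0.205 = 15.0888 m/s
ΔV/Δz = (15.0888 − 9.8)/(110.0 − 13.4) = 5.2888/96.6000 = 0.05475 m/s/m

0.0547 m/s/m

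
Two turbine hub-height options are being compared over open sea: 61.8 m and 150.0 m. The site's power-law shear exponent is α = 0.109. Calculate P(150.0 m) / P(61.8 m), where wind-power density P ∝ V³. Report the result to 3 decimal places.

1.336

Speed ratio: V_B/V_A = (z_B/z_A)^α = (150.0/61.8)^0.109 = (2.4272)^0.109 = 1.10148
Power-density ratio: P_B/P_A = (V_B/V_A)³ = (1.10148)³ = 1.33638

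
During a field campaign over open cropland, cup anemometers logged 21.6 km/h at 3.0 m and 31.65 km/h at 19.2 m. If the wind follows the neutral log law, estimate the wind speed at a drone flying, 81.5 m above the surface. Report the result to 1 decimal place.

Log law: V ∝ ln(z/z₀). From the pair, with r = V₁/V₂ = 0.68246,
ln z₀ = (ln z₁ − r·ln z₂)/(1 − r) = (1.0986 − 0.68246×2.9549)/0.31754 = -2.8910 → z₀ = 0.05552 m
V₃ = V₁ · ln(z₃/z₀)/ln(z₁/z₀) = 21.6 × 7.2916/3.9897 = 39.4770 km/h

39.5 km/h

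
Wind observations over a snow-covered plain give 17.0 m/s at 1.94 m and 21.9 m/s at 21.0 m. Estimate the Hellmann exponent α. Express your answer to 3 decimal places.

α ≈ 0.106

Power law: V₂/V₁ = (z₂/z₁)^α ⇒ α = ln(V₂/V₁) / ln(z₂/z₁)
α = ln(21.9/17.0) / ln(21.0/1.94) = ln(1.2882) / ln(10.8247)
  = 0.25327 / 2.38183 = 0.10634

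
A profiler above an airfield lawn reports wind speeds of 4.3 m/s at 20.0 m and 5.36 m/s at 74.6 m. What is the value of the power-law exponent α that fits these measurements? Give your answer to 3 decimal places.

Power law: V₂/V₁ = (z₂/z₁)^α ⇒ α = ln(V₂/V₁) / ln(z₂/z₁)
α = ln(5.36/4.3) / ln(74.6/20.0) = ln(1.2465) / ln(3.7300)
  = 0.22035 / 1.31641 = 0.16739

α ≈ 0.167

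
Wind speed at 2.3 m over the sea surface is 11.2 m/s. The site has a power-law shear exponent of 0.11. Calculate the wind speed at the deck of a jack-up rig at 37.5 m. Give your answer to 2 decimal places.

15.23 m/s

Power-law profile: V₂ = V₁ · (z₂/z₁)^α
V₂ = 11.2 × (37.5/2.3)^0.11 = 11.2 × (16.3043)^0.11
    = 11.2 × 1.3594 = 15.2255 m/s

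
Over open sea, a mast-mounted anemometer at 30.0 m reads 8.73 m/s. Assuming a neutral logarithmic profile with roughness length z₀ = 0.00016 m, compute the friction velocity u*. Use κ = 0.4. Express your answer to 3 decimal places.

u* ≈ 0.288 m/s

Log law: V(z) = (u*/κ) · ln(z/z₀) ⇒ u* = κ · V / ln(z/z₀)
u* = 0.4 × 8.73 / ln(30.0/0.00016) = 0.4 × 8.73 / 12.1415
   = 3.4920 / 12.1415 = 0.2876 m/s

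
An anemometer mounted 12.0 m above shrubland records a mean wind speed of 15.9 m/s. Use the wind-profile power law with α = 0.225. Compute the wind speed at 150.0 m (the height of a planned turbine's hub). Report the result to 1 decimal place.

Power-law profile: V₂ = V₁ · (z₂/z₁)^α
V₂ = 15.9 × (150.0/12.0)^0.225 = 15.9 × (12.5000)^0.225
    = 15.9 × 1.7652 = 28.0674 m/s

28.1 m/s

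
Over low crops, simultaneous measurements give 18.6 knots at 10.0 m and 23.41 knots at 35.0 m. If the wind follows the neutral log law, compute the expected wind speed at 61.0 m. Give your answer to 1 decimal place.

Log law: V ∝ ln(z/z₀). From the pair, with r = V₁/V₂ = 0.79453,
ln z₀ = (ln z₁ − r·ln z₂)/(1 − r) = (2.3026 − 0.79453×3.5553)/0.20547 = -2.5418 → z₀ = 0.07873 m
V₃ = V₁ · ln(z₃/z₀)/ln(z₁/z₀) = 18.6 × 6.6527/4.8444 = 25.5429 knots

25.5 knots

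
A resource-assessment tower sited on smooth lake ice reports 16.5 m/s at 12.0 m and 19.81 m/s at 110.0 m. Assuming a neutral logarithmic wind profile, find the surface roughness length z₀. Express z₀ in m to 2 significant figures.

z₀ ≈ 0.00019 m

Log law: V(z) ∝ ln(z/z₀). With r = V₁/V₂ = 16.5/19.81 = 0.83291,
r · ln(z₂/z₀) = ln(z₁/z₀) ⇒ ln z₀ = (ln z₁ − r·ln z₂)/(1 − r)
ln z₀ = (2.48491 − 0.83291×4.70048) / 0.16709 = -8.5595
z₀ = exp(-8.5595) = 0.0001917 m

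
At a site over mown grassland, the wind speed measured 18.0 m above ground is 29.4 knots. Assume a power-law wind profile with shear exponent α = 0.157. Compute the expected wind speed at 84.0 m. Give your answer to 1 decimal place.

37.4 knots

Power-law profile: V₂ = V₁ · (z₂/z₁)^α
V₂ = 29.4 × (84.0/18.0)^0.157 = 29.4 × (4.6667)^0.157
    = 29.4 × 1.2736 = 37.4439 knots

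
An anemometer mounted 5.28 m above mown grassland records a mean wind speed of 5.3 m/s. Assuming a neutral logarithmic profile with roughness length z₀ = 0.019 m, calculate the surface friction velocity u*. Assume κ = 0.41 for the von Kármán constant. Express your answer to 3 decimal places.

u* ≈ 0.386 m/s

Log law: V(z) = (u*/κ) · ln(z/z₀) ⇒ u* = κ · V / ln(z/z₀)
u* = 0.41 × 5.3 / ln(5.28/0.019) = 0.41 × 5.3 / 5.6272
   = 2.1730 / 5.6272 = 0.3862 m/s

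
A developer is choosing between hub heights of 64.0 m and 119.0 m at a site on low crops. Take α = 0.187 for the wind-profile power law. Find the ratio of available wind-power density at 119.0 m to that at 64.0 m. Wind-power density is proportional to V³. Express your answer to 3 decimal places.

Speed ratio: V_B/V_A = (z_B/z_A)^α = (119.0/64.0)^0.187 = (1.8594)^0.187 = 1.12298
Power-density ratio: P_B/P_A = (V_B/V_A)³ = (1.12298)³ = 1.41617

1.416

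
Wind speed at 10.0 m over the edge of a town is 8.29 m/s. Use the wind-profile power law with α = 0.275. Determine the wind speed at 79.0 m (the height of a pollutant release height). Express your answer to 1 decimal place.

14.6 m/s

Power-law profile: V₂ = V₁ · (z₂/z₁)^α
V₂ = 8.29 × (79.0/10.0)^0.275 = 8.29 × (7.9000)^0.275
    = 8.29 × 1.7654 = 14.6353 m/s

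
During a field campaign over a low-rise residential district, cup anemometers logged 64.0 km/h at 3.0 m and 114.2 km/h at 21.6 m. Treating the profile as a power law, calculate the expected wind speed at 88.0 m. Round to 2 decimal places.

First find α: α = ln(V₂/V₁)/ln(z₂/z₁) = ln(114.2/64.0)/ln(21.6/3.0) = 0.57907/1.97408 = 0.2933
Extrapolate from 21.6 m to 88.0 m: V₃ = 114.2 × (88.0/21.6)^0.2933 = 114.2 × 1.5099 = 172.4286 km/h

172.43 km/h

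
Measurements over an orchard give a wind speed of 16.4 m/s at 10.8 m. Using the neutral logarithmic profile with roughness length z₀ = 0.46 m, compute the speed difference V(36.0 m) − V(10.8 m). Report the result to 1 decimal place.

Log law: V₂ = V₁ · ln(z₂/z₀)/ln(z₁/z₀) = 16.4 × 4.3600/3.1561 = 22.6562 m/s
ΔV = 22.6562 − 16.4 = 6.2562 m/s

6.3 m/s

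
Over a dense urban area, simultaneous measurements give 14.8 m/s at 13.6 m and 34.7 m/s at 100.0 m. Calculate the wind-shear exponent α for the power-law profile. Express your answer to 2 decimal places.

Power law: V₂/V₁ = (z₂/z₁)^α ⇒ α = ln(V₂/V₁) / ln(z₂/z₁)
α = ln(34.7/14.8) / ln(100.0/13.6) = ln(2.3446) / ln(7.3529)
  = 0.85211 / 1.99510 = 0.42710

α ≈ 0.43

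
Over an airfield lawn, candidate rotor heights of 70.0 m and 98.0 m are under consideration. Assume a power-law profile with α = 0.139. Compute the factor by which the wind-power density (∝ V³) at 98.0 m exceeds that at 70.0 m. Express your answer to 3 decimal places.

1.151

Speed ratio: V_B/V_A = (z_B/z_A)^α = (98.0/70.0)^0.139 = (1.4000)^0.139 = 1.04788
Power-density ratio: P_B/P_A = (V_B/V_A)³ = (1.04788)³ = 1.15063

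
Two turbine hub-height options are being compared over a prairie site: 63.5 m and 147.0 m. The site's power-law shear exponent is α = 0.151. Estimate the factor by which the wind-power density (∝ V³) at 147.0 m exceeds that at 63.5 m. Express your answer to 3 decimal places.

1.463

Speed ratio: V_B/V_A = (z_B/z_A)^α = (147.0/63.5)^0.151 = (2.3150)^0.151 = 1.13513
Power-density ratio: P_B/P_A = (V_B/V_A)³ = (1.13513)³ = 1.46264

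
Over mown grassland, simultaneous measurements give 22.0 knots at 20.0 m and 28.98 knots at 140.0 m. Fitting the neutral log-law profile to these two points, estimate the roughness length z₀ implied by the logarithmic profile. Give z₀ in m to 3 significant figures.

z₀ ≈ 0.0434 m

Log law: V(z) ∝ ln(z/z₀). With r = V₁/V₂ = 22.0/28.98 = 0.75914,
r · ln(z₂/z₀) = ln(z₁/z₀) ⇒ ln z₀ = (ln z₁ − r·ln z₂)/(1 − r)
ln z₀ = (2.99573 − 0.75914×4.94164) / 0.24086 = -3.1375
z₀ = exp(-3.1375) = 0.04339 m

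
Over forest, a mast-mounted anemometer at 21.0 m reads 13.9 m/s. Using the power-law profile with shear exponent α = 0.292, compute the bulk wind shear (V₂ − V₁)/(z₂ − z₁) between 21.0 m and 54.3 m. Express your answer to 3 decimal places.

Power law: V₂ = V₁ · (z₂/z₁)^α = 13.9 × (2.5857)^0.292 = 18.3438 m/s
ΔV/Δz = (18.3438 − 13.9)/(54.3 − 21.0) = 4.4438/33.3000 = 0.13345 m/s/m

0.133 m/s/m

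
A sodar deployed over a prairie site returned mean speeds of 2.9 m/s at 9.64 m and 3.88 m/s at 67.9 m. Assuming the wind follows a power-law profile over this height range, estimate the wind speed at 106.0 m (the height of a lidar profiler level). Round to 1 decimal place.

First find α: α = ln(V₂/V₁)/ln(z₂/z₁) = ln(3.88/2.9)/ln(67.9/9.64) = 0.29112/1.95211 = 0.1491
Extrapolate from 67.9 m to 106.0 m: V₃ = 3.88 × (106.0/67.9)^0.1491 = 3.88 × 1.0687 = 4.1465 m/s

4.1 m/s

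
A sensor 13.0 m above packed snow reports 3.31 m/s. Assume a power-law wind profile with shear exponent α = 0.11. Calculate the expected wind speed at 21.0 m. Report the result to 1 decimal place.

3.5 m/s

Power-law profile: V₂ = V₁ · (z₂/z₁)^α
V₂ = 3.31 × (21.0/13.0)^0.11 = 3.31 × (1.6154)^0.11
    = 3.31 × 1.0542 = 3.4893 m/s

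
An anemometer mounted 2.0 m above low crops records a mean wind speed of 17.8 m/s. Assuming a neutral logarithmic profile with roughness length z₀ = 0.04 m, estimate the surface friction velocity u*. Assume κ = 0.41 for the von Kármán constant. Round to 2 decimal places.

u* ≈ 1.87 m/s

Log law: V(z) = (u*/κ) · ln(z/z₀) ⇒ u* = κ · V / ln(z/z₀)
u* = 0.41 × 17.8 / ln(2.0/0.04) = 0.41 × 17.8 / 3.9120
   = 7.2980 / 3.9120 = 1.8655 m/s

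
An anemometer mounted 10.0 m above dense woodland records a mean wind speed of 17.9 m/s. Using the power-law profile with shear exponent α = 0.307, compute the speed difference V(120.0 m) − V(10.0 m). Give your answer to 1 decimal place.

Power law: V₂ = V₁ · (z₂/z₁)^α = 17.9 × (12.0000)^0.307 = 38.3850 m/s
ΔV = 38.3850 − 17.9 = 20.4850 m/s

20.5 m/s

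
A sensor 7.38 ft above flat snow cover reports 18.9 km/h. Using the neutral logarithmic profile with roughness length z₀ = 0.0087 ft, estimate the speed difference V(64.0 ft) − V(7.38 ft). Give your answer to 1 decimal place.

Log law: V₂ = V₁ · ln(z₂/z₀)/ln(z₁/z₀) = 18.9 × 8.9033/6.7432 = 24.9544 km/h
ΔV = 24.9544 − 18.9 = 6.0544 km/h

6.1 km/h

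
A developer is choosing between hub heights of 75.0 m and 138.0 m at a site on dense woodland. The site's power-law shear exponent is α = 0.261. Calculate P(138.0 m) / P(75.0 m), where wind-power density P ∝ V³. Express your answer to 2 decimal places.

1.61

Speed ratio: V_B/V_A = (z_B/z_A)^α = (138.0/75.0)^0.261 = (1.8400)^0.261 = 1.17251
Power-density ratio: P_B/P_A = (V_B/V_A)³ = (1.17251)³ = 1.61195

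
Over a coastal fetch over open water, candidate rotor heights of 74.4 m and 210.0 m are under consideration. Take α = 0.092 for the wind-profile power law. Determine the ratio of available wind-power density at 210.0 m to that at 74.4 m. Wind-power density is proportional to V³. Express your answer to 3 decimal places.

1.332

Speed ratio: V_B/V_A = (z_B/z_A)^α = (210.0/74.4)^0.092 = (2.8226)^0.092 = 1.10017
Power-density ratio: P_B/P_A = (V_B/V_A)³ = (1.10017)³ = 1.33161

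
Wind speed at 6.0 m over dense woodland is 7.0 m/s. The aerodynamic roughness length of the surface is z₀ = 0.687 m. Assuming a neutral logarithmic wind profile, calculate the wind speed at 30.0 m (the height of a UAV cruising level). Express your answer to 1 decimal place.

12.2 m/s

Log law: V(z) ∝ ln(z/z₀), so V₂/V₁ = ln(z₂/z₀) / ln(z₁/z₀).
ln(30.0/0.687) = 3.7766, ln(6.0/0.687) = 2.1672
V₂ = 7.0 × 3.7766/2.1672 = 7.0 × 1.7426 = 12.1985 m/s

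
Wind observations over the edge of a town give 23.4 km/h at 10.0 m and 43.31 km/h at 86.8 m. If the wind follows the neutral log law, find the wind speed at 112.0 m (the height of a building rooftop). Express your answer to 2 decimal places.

45.66 km/h

Log law: V ∝ ln(z/z₀). From the pair, with r = V₁/V₂ = 0.54029,
ln z₀ = (ln z₁ − r·ln z₂)/(1 − r) = (2.3026 − 0.54029×4.4636)/0.45971 = -0.2372 → z₀ = 0.7888 m
V₃ = V₁ · ln(z₃/z₀)/ln(z₁/z₀) = 23.4 × 4.9557/2.5398 = 45.6584 km/h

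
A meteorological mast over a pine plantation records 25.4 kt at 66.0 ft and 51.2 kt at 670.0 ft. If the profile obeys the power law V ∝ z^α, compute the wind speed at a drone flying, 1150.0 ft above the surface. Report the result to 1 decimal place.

60.3 kt

First find α: α = ln(V₂/V₁)/ln(z₂/z₁) = ln(51.2/25.4)/ln(670.0/66.0) = 0.70099/2.31762 = 0.3025
Extrapolate from 670.0 ft to 1150.0 ft: V₃ = 51.2 × (1150.0/670.0)^0.3025 = 51.2 × 1.1775 = 60.2885 kt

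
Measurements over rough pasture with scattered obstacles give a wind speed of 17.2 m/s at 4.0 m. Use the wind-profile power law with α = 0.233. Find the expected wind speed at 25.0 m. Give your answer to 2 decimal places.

Power-law profile: V₂ = V₁ · (z₂/z₁)^α
V₂ = 17.2 × (25.0/4.0)^0.233 = 17.2 × (6.2500)^0.233
    = 17.2 × 1.5326 = 26.3614 m/s

26.36 m/s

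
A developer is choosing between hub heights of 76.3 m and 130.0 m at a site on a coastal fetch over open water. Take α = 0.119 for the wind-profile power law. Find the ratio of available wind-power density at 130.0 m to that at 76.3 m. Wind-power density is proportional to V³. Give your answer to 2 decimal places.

Speed ratio: V_B/V_A = (z_B/z_A)^α = (130.0/76.3)^0.119 = (1.7038)^0.119 = 1.06546
Power-density ratio: P_B/P_A = (V_B/V_A)³ = (1.06546)³ = 1.20953

1.21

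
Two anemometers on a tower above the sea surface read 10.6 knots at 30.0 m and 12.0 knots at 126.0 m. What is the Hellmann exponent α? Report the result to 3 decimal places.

α ≈ 0.086

Power law: V₂/V₁ = (z₂/z₁)^α ⇒ α = ln(V₂/V₁) / ln(z₂/z₁)
α = ln(12.0/10.6) / ln(126.0/30.0) = ln(1.1321) / ln(4.2000)
  = 0.12405 / 1.43508 = 0.08644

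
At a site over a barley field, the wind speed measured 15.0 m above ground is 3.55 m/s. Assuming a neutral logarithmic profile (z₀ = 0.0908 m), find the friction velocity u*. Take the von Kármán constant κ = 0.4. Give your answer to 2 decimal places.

Log law: V(z) = (u*/κ) · ln(z/z₀) ⇒ u* = κ · V / ln(z/z₀)
u* = 0.4 × 3.55 / ln(15.0/0.0908) = 0.4 × 3.55 / 5.1071
   = 1.4200 / 5.1071 = 0.2780 m/s

u* ≈ 0.28 m/s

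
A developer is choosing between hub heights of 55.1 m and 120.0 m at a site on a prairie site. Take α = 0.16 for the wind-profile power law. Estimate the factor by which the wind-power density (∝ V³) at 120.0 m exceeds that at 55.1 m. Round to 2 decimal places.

1.45

Speed ratio: V_B/V_A = (z_B/z_A)^α = (120.0/55.1)^0.16 = (2.1779)^0.16 = 1.13262
Power-density ratio: P_B/P_A = (V_B/V_A)³ = (1.13262)³ = 1.45296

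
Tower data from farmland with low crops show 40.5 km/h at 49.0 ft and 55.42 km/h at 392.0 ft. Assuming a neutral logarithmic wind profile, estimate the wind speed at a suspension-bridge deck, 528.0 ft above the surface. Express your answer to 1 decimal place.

Log law: V ∝ ln(z/z₀). From the pair, with r = V₁/V₂ = 0.73078,
ln z₀ = (ln z₁ − r·ln z₂)/(1 − r) = (3.8918 − 0.73078×5.9713)/0.26922 = -1.7528 → z₀ = 0.1733 ft
V₃ = V₁ · ln(z₃/z₀)/ln(z₁/z₀) = 40.5 × 8.0219/5.6446 = 57.5570 km/h

57.6 km/h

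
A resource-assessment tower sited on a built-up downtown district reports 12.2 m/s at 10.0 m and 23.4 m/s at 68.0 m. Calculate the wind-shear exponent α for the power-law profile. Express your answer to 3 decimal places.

α ≈ 0.340

Power law: V₂/V₁ = (z₂/z₁)^α ⇒ α = ln(V₂/V₁) / ln(z₂/z₁)
α = ln(23.4/12.2) / ln(68.0/10.0) = ln(1.9180) / ln(6.8000)
  = 0.65130 / 1.91692 = 0.33976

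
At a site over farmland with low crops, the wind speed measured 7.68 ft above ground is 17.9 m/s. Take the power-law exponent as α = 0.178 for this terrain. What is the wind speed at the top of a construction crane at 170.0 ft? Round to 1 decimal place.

Power-law profile: V₂ = V₁ · (z₂/z₁)^α
V₂ = 17.9 × (170.0/7.68)^0.178 = 17.9 × (22.1354)^0.178
    = 17.9 × 1.7355 = 31.0655 m/s

31.1 m/s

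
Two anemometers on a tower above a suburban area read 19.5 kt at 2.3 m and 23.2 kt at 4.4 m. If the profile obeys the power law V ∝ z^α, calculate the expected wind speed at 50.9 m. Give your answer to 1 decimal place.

44.7 kt

First find α: α = ln(V₂/V₁)/ln(z₂/z₁) = ln(23.2/19.5)/ln(4.4/2.3) = 0.17374/0.64870 = 0.2678
Extrapolate from 4.4 m to 50.9 m: V₃ = 23.2 × (50.9/4.4)^0.2678 = 23.2 × 1.9265 = 44.6950 kt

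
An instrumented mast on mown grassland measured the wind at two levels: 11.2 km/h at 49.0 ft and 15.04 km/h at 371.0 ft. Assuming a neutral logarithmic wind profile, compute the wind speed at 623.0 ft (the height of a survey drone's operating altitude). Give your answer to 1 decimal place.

Log law: V ∝ ln(z/z₀). From the pair, with r = V₁/V₂ = 0.74468,
ln z₀ = (ln z₁ − r·ln z₂)/(1 − r) = (3.8918 − 0.74468×5.9162)/0.25532 = -2.0126 → z₀ = 0.1336 ft
V₃ = V₁ · ln(z₃/z₀)/ln(z₁/z₀) = 11.2 × 8.4472/5.9044 = 16.0232 km/h

16.0 km/h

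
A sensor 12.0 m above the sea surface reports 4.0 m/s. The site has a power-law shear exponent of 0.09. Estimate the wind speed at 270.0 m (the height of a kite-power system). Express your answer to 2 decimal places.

Power-law profile: V₂ = V₁ · (z₂/z₁)^α
V₂ = 4.0 × (270.0/12.0)^0.09 = 4.0 × (22.5000)^0.09
    = 4.0 × 1.3234 = 5.2937 m/s

5.29 m/s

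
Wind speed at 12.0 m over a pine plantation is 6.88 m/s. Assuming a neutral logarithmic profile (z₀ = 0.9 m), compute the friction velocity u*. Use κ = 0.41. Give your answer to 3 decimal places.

u* ≈ 1.089 m/s

Log law: V(z) = (u*/κ) · ln(z/z₀) ⇒ u* = κ · V / ln(z/z₀)
u* = 0.41 × 6.88 / ln(12.0/0.9) = 0.41 × 6.88 / 2.5903
   = 2.8208 / 2.5903 = 1.0890 m/s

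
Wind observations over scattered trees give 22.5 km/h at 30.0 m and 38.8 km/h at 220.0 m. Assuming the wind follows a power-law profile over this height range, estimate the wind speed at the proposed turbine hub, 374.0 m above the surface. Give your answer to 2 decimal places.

44.86 km/h

First find α: α = ln(V₂/V₁)/ln(z₂/z₁) = ln(38.8/22.5)/ln(220.0/30.0) = 0.54490/1.99243 = 0.2735
Extrapolate from 220.0 m to 374.0 m: V₃ = 38.8 × (374.0/220.0)^0.2735 = 38.8 × 1.1562 = 44.8597 km/h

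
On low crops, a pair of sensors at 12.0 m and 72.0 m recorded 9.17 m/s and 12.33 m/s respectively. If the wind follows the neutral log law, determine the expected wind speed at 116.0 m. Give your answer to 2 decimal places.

Log law: V ∝ ln(z/z₀). From the pair, with r = V₁/V₂ = 0.74371,
ln z₀ = (ln z₁ − r·ln z₂)/(1 − r) = (2.4849 − 0.74371×4.2767)/0.25629 = -2.7146 → z₀ = 0.06623 m
V₃ = V₁ · ln(z₃/z₀)/ln(z₁/z₀) = 9.17 × 7.4682/5.1995 = 13.1711 m/s

13.17 m/s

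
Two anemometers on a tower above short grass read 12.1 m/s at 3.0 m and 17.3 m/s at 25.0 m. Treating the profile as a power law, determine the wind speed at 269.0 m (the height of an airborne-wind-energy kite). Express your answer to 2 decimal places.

25.82 m/s

First find α: α = ln(V₂/V₁)/ln(z₂/z₁) = ln(17.3/12.1)/ln(25.0/3.0) = 0.35750/2.12026 = 0.1686
Extrapolate from 25.0 m to 269.0 m: V₃ = 17.3 × (269.0/25.0)^0.1686 = 17.3 × 1.4927 = 25.8239 m/s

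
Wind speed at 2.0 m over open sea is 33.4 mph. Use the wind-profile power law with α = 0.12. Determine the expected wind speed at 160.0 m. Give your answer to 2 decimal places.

Power-law profile: V₂ = V₁ · (z₂/z₁)^α
V₂ = 33.4 × (160.0/2.0)^0.12 = 33.4 × (80.0000)^0.12
    = 33.4 × 1.6919 = 56.5090 mph

56.51 mph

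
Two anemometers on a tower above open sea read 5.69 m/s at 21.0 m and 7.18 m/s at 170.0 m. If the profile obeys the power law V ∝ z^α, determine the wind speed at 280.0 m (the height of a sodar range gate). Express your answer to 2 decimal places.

First find α: α = ln(V₂/V₁)/ln(z₂/z₁) = ln(7.18/5.69)/ln(170.0/21.0) = 0.23259/2.09128 = 0.1112
Extrapolate from 170.0 m to 280.0 m: V₃ = 7.18 × (280.0/170.0)^0.1112 = 7.18 × 1.0571 = 7.5897 m/s

7.59 m/s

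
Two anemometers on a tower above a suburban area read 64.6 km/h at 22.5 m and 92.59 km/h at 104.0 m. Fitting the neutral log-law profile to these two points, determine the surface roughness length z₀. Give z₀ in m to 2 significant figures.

z₀ ≈ 0.66 m

Log law: V(z) ∝ ln(z/z₀). With r = V₁/V₂ = 64.6/92.59 = 0.69770,
r · ln(z₂/z₀) = ln(z₁/z₀) ⇒ ln z₀ = (ln z₁ − r·ln z₂)/(1 − r)
ln z₀ = (3.11352 − 0.69770×4.64439) / 0.30230 = -0.4197
z₀ = exp(-0.4197) = 0.6572 m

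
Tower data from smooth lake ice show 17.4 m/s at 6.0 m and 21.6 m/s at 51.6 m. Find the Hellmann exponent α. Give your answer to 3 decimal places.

Power law: V₂/V₁ = (z₂/z₁)^α ⇒ α = ln(V₂/V₁) / ln(z₂/z₁)
α = ln(21.6/17.4) / ln(51.6/6.0) = ln(1.2414) / ln(8.6000)
  = 0.21622 / 2.15176 = 0.10049

α ≈ 0.100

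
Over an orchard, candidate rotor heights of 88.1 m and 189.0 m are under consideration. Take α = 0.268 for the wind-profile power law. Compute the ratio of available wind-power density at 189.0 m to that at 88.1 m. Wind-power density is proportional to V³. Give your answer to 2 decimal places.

1.85

Speed ratio: V_B/V_A = (z_B/z_A)^α = (189.0/88.1)^0.268 = (2.1453)^0.268 = 1.22698
Power-density ratio: P_B/P_A = (V_B/V_A)³ = (1.22698)³ = 1.84720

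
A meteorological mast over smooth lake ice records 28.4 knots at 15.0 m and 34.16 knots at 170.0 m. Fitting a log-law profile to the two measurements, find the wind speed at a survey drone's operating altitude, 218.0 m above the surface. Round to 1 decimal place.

Log law: V ∝ ln(z/z₀). From the pair, with r = V₁/V₂ = 0.83138,
ln z₀ = (ln z₁ − r·ln z₂)/(1 − r) = (2.7081 − 0.83138×5.1358)/0.16862 = -9.2621 → z₀ = 0.00009496 m
V₃ = V₁ · ln(z₃/z₀)/ln(z₁/z₀) = 28.4 × 14.6466/11.9701 = 34.7500 knots

34.8 knots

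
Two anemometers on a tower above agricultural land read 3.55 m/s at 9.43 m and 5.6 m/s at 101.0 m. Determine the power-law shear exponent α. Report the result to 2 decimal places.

Power law: V₂/V₁ = (z₂/z₁)^α ⇒ α = ln(V₂/V₁) / ln(z₂/z₁)
α = ln(5.6/3.55) / ln(101.0/9.43) = ln(1.5775) / ln(10.7105)
  = 0.45582 / 2.37122 = 0.19223

α ≈ 0.19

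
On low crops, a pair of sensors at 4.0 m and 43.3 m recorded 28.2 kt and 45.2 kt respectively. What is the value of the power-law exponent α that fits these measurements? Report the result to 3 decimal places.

Power law: V₂/V₁ = (z₂/z₁)^α ⇒ α = ln(V₂/V₁) / ln(z₂/z₁)
α = ln(45.2/28.2) / ln(43.3/4.0) = ln(1.6028) / ln(10.8250)
  = 0.47178 / 2.38186 = 0.19807

α ≈ 0.198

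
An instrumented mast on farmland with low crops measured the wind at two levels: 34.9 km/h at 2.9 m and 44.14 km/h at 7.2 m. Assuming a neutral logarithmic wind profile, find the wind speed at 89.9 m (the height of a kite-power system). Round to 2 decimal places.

69.79 km/h

Log law: V ∝ ln(z/z₀). From the pair, with r = V₁/V₂ = 0.79067,
ln z₀ = (ln z₁ − r·ln z₂)/(1 − r) = (1.0647 − 0.79067×1.9741)/0.20933 = -2.3700 → z₀ = 0.09348 m
V₃ = V₁ · ln(z₃/z₀)/ln(z₁/z₀) = 34.9 × 6.8687/3.4347 = 69.7923 km/h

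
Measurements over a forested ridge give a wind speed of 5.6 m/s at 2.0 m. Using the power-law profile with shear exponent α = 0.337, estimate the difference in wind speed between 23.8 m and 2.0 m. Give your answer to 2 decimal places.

7.30 m/s

Power law: V₂ = V₁ · (z₂/z₁)^α = 5.6 × (11.9000)^0.337 = 12.9017 m/s
ΔV = 12.9017 − 5.6 = 7.3017 m/s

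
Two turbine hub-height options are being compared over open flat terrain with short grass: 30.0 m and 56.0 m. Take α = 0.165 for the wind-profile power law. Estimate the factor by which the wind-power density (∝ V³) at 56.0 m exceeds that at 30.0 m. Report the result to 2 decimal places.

Speed ratio: V_B/V_A = (z_B/z_A)^α = (56.0/30.0)^0.165 = (1.8667)^0.165 = 1.10848
Power-density ratio: P_B/P_A = (V_B/V_A)³ = (1.10848)³ = 1.36200

1.36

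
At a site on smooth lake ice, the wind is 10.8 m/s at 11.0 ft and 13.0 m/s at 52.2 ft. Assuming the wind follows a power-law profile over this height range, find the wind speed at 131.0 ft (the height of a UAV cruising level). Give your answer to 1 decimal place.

First find α: α = ln(V₂/V₁)/ln(z₂/z₁) = ln(13.0/10.8)/ln(52.2/11.0) = 0.18540/1.55719 = 0.1191
Extrapolate from 52.2 ft to 131.0 ft: V₃ = 13.0 × (131.0/52.2)^0.1191 = 13.0 × 1.1158 = 14.5051 m/s

14.5 m/s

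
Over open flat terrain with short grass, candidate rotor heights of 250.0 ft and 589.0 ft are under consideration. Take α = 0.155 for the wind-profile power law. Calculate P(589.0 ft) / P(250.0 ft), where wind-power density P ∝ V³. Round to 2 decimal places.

1.49

Speed ratio: V_B/V_A = (z_B/z_A)^α = (589.0/250.0)^0.155 = (2.3560)^0.155 = 1.14206
Power-density ratio: P_B/P_A = (V_B/V_A)³ = (1.14206)³ = 1.48957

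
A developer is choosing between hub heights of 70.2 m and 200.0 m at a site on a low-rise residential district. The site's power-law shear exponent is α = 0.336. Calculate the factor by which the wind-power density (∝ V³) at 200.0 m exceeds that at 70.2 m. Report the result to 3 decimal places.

2.873

Speed ratio: V_B/V_A = (z_B/z_A)^α = (200.0/70.2)^0.336 = (2.8490)^0.336 = 1.42160
Power-density ratio: P_B/P_A = (V_B/V_A)³ = (1.42160)³ = 2.87297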